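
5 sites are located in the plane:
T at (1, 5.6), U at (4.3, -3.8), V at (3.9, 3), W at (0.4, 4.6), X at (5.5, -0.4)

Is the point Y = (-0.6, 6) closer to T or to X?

T

Compare squared distances:
|YT|² = (-0.6−1)² + (6−5.6)² = 2.56 + 0.16 = 2.72
|YX|² = (-0.6−5.5)² + (6−(-0.4))² = 37.21 + 40.96 = 78.17
2.72 < 78.17, so T is closer.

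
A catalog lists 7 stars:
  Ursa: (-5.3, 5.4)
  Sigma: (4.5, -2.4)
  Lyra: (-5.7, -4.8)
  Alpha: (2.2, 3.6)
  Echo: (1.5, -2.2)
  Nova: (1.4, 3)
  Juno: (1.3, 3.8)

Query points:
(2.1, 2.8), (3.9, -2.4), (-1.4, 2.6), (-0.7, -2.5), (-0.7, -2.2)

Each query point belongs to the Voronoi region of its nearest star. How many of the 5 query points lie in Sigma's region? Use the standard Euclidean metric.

1

(2.1, 2.8) — d² to each: Ursa:61.52, Sigma:32.8, Lyra:118.6, Alpha:0.65, Echo:25.36, Nova:0.53, Juno:1.64 → nearest is Nova
(3.9, -2.4) — d² to each: Ursa:145.48, Sigma:0.36, Lyra:97.92, Alpha:38.89, Echo:5.8, Nova:35.41, Juno:45.2 → nearest is Sigma
(-1.4, 2.6) — d² to each: Ursa:23.05, Sigma:59.81, Lyra:73.25, Alpha:13.96, Echo:31.45, Nova:8, Juno:8.73 → nearest is Nova
(-0.7, -2.5) — d² to each: Ursa:83.57, Sigma:27.05, Lyra:30.29, Alpha:45.62, Echo:4.93, Nova:34.66, Juno:43.69 → nearest is Echo
(-0.7, -2.2) — d² to each: Ursa:78.92, Sigma:27.08, Lyra:31.76, Alpha:42.05, Echo:4.84, Nova:31.45, Juno:40 → nearest is Echo
1 of the 5 points has Sigma as nearest.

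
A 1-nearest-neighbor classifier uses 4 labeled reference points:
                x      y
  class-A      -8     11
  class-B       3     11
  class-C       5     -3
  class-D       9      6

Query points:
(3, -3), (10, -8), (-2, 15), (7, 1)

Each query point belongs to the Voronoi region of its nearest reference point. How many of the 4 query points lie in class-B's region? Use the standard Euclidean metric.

(3, -3) — d² to each: class-A:317, class-B:196, class-C:4, class-D:117 → nearest is class-C
(10, -8) — d² to each: class-A:685, class-B:410, class-C:50, class-D:197 → nearest is class-C
(-2, 15) — d² to each: class-A:52, class-B:41, class-C:373, class-D:202 → nearest is class-B
(7, 1) — d² to each: class-A:325, class-B:116, class-C:20, class-D:29 → nearest is class-C
1 of the 4 points has class-B as nearest.

1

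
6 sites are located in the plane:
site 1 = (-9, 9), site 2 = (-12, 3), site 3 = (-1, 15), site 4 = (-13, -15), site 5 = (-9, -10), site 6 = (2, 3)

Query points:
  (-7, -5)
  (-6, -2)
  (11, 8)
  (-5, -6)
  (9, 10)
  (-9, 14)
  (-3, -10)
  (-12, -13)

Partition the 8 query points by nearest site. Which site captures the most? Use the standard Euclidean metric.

(-7, -5) — d² to each: site 1:200, site 2:89, site 3:436, site 4:136, site 5:29, site 6:145 → nearest is site 5
(-6, -2) — d² to each: site 1:130, site 2:61, site 3:314, site 4:218, site 5:73, site 6:89 → nearest is site 2
(11, 8) — d² to each: site 1:401, site 2:554, site 3:193, site 4:1105, site 5:724, site 6:106 → nearest is site 6
(-5, -6) — d² to each: site 1:241, site 2:130, site 3:457, site 4:145, site 5:32, site 6:130 → nearest is site 5
(9, 10) — d² to each: site 1:325, site 2:490, site 3:125, site 4:1109, site 5:724, site 6:98 → nearest is site 6
(-9, 14) — d² to each: site 1:25, site 2:130, site 3:65, site 4:857, site 5:576, site 6:242 → nearest is site 1
(-3, -10) — d² to each: site 1:397, site 2:250, site 3:629, site 4:125, site 5:36, site 6:194 → nearest is site 5
(-12, -13) — d² to each: site 1:493, site 2:256, site 3:905, site 4:5, site 5:18, site 6:452 → nearest is site 4
Tally — site 1:1, site 2:1, site 4:1, site 5:3, site 6:2. site 5 captures the most (3).

site 5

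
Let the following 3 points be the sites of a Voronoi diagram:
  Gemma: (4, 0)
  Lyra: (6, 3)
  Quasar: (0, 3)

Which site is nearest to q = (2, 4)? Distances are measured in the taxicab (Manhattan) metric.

Quasar

d(q, Gemma) = |2−4| + |4−0| = 2 + 4 = 6
d(q, Lyra) = |2−6| + |4−3| = 4 + 1 = 5
d(q, Quasar) = |2−0| + |4−3| = 2 + 1 = 3
The smallest is to Quasar, so q lies in the Voronoi region of Quasar.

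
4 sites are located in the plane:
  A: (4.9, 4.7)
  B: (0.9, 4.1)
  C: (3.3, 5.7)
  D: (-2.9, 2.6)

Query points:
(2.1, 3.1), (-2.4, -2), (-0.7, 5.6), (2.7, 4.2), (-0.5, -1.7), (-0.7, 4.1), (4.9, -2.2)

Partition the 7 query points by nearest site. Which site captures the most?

B

(2.1, 3.1) — d² to each: A:10.4, B:2.44, C:8.2, D:25.25 → nearest is B
(-2.4, -2) — d² to each: A:98.18, B:48.1, C:91.78, D:21.41 → nearest is D
(-0.7, 5.6) — d² to each: A:32.17, B:4.81, C:16.01, D:13.84 → nearest is B
(2.7, 4.2) — d² to each: A:5.09, B:3.25, C:2.61, D:33.92 → nearest is C
(-0.5, -1.7) — d² to each: A:70.12, B:35.6, C:69.2, D:24.25 → nearest is D
(-0.7, 4.1) — d² to each: A:31.72, B:2.56, C:18.56, D:7.09 → nearest is B
(4.9, -2.2) — d² to each: A:47.61, B:55.69, C:64.97, D:83.88 → nearest is A
Tally — A:1, B:3, C:1, D:2. B captures the most (3).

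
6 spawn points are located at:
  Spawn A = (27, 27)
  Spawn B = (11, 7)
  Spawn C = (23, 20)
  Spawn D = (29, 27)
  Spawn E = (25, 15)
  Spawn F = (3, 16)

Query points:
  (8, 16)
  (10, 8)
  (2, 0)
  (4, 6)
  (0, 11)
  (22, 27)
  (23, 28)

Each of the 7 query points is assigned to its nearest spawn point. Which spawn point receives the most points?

(8, 16) — d² to each: Spawn A:482, Spawn B:90, Spawn C:241, Spawn D:562, Spawn E:290, Spawn F:25 → nearest is Spawn F
(10, 8) — d² to each: Spawn A:650, Spawn B:2, Spawn C:313, Spawn D:722, Spawn E:274, Spawn F:113 → nearest is Spawn B
(2, 0) — d² to each: Spawn A:1354, Spawn B:130, Spawn C:841, Spawn D:1458, Spawn E:754, Spawn F:257 → nearest is Spawn B
(4, 6) — d² to each: Spawn A:970, Spawn B:50, Spawn C:557, Spawn D:1066, Spawn E:522, Spawn F:101 → nearest is Spawn B
(0, 11) — d² to each: Spawn A:985, Spawn B:137, Spawn C:610, Spawn D:1097, Spawn E:641, Spawn F:34 → nearest is Spawn F
(22, 27) — d² to each: Spawn A:25, Spawn B:521, Spawn C:50, Spawn D:49, Spawn E:153, Spawn F:482 → nearest is Spawn A
(23, 28) — d² to each: Spawn A:17, Spawn B:585, Spawn C:64, Spawn D:37, Spawn E:173, Spawn F:544 → nearest is Spawn A
Tally — Spawn A:2, Spawn B:3, Spawn F:2. Spawn B captures the most (3).

Spawn B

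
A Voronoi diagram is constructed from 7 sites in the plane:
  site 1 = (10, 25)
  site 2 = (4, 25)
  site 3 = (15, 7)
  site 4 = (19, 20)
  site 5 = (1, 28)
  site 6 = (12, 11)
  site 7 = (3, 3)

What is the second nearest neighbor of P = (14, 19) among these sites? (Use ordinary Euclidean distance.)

site 1

Since √ is increasing, it suffices to compare squared distances:
d²(P, site 1) = 16 + 36 = 52
d²(P, site 2) = 100 + 36 = 136
d²(P, site 3) = 1 + 144 = 145
d²(P, site 4) = 25 + 1 = 26
d²(P, site 5) = 169 + 81 = 250
d²(P, site 6) = 4 + 64 = 68
d²(P, site 7) = 121 + 256 = 377
Sorted ascending: site 4, site 1, site 6, … — the second-nearest is site 1.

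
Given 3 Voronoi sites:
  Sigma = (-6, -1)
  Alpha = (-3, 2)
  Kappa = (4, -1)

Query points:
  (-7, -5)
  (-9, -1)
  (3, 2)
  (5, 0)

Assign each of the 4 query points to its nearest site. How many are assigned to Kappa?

(-7, -5) — d² to each: Sigma:17, Alpha:65, Kappa:137 → nearest is Sigma
(-9, -1) — d² to each: Sigma:9, Alpha:45, Kappa:169 → nearest is Sigma
(3, 2) — d² to each: Sigma:90, Alpha:36, Kappa:10 → nearest is Kappa
(5, 0) — d² to each: Sigma:122, Alpha:68, Kappa:2 → nearest is Kappa
2 of the 4 points have Kappa as nearest.

2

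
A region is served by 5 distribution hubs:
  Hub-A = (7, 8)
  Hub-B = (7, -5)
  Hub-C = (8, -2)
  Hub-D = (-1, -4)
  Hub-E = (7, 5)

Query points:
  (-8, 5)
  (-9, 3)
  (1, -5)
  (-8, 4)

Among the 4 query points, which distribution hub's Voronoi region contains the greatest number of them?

(-8, 5) — d² to each: Hub-A:234, Hub-B:325, Hub-C:305, Hub-D:130, Hub-E:225 → nearest is Hub-D
(-9, 3) — d² to each: Hub-A:281, Hub-B:320, Hub-C:314, Hub-D:113, Hub-E:260 → nearest is Hub-D
(1, -5) — d² to each: Hub-A:205, Hub-B:36, Hub-C:58, Hub-D:5, Hub-E:136 → nearest is Hub-D
(-8, 4) — d² to each: Hub-A:241, Hub-B:306, Hub-C:292, Hub-D:113, Hub-E:226 → nearest is Hub-D
Tally — Hub-D:4. Hub-D captures the most (4).

Hub-D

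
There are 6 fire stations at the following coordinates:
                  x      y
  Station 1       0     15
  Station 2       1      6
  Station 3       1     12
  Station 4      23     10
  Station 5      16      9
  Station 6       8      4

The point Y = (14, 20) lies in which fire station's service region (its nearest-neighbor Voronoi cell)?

Station 5

Since √ is increasing, it suffices to compare squared distances:
d²(Y, Station 1) = (14−0)² + (20−15)² = 196 + 25 = 221
d²(Y, Station 2) = (14−1)² + (20−6)² = 169 + 196 = 365
d²(Y, Station 3) = (14−1)² + (20−12)² = 169 + 64 = 233
d²(Y, Station 4) = (14−23)² + (20−10)² = 81 + 100 = 181
d²(Y, Station 5) = (14−16)² + (20−9)² = 4 + 121 = 125
d²(Y, Station 6) = (14−8)² + (20−4)² = 36 + 256 = 292
Minimum is at Station 5.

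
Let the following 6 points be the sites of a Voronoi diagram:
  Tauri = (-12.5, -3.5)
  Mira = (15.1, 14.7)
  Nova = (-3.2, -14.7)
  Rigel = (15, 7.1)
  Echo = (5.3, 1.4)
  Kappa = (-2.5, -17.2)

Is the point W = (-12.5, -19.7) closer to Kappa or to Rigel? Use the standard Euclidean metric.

Kappa

Compare squared distances:
d²(W, Kappa) = (-12.5−(-2.5))² + (-19.7−(-17.2))² = 100 + 6.25 = 106.25
d²(W, Rigel) = (-12.5−15)² + (-19.7−7.1)² = 756.25 + 718.24 = 1474.49
106.25 < 1474.49, so Kappa is closer.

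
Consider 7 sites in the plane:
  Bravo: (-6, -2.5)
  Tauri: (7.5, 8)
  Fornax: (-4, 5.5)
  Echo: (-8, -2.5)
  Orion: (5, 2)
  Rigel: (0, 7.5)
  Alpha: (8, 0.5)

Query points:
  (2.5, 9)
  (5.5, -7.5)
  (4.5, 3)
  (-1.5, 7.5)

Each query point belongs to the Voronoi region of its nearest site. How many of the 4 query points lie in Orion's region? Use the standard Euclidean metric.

(2.5, 9) — d² to each: Bravo:204.5, Tauri:26, Fornax:54.5, Echo:242.5, Orion:55.25, Rigel:8.5, Alpha:102.5 → nearest is Rigel
(5.5, -7.5) — d² to each: Bravo:157.25, Tauri:244.25, Fornax:259.25, Echo:207.25, Orion:90.5, Rigel:255.25, Alpha:70.25 → nearest is Alpha
(4.5, 3) — d² to each: Bravo:140.5, Tauri:34, Fornax:78.5, Echo:186.5, Orion:1.25, Rigel:40.5, Alpha:18.5 → nearest is Orion
(-1.5, 7.5) — d² to each: Bravo:120.25, Tauri:81.25, Fornax:10.25, Echo:142.25, Orion:72.5, Rigel:2.25, Alpha:139.25 → nearest is Rigel
1 of the 4 points has Orion as nearest.

1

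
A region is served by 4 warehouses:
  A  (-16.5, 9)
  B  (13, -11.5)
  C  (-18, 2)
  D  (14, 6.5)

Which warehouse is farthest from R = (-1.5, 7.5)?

Compare squared distances (the ordering matches that of the actual distances):
|RA|² = 225 + 2.25 = 227.25
|RB|² = 210.25 + 361 = 571.25
|RC|² = 272.25 + 30.25 = 302.5
|RD|² = 240.25 + 1 = 241.25
The largest is to B.

B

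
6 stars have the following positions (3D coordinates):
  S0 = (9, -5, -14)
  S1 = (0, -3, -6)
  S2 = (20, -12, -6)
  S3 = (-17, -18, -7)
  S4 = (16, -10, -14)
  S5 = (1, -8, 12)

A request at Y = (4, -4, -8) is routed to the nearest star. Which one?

Squared Euclidean distances:
|YS0|² = (4−9)² + (-4−(-5))² + (-8−(-14))² = 25 + 1 + 36 = 62
|YS1|² = (4−0)² + (-4−(-3))² + (-8−(-6))² = 16 + 1 + 4 = 21
|YS2|² = (4−20)² + (-4−(-12))² + (-8−(-6))² = 256 + 64 + 4 = 324
|YS3|² = (4−(-17))² + (-4−(-18))² + (-8−(-7))² = 441 + 196 + 1 = 638
|YS4|² = (4−16)² + (-4−(-10))² + (-8−(-14))² = 144 + 36 + 36 = 216
|YS5|² = (4−1)² + (-4−(-8))² + (-8−12)² = 9 + 16 + 400 = 425
S1 is nearest.

S1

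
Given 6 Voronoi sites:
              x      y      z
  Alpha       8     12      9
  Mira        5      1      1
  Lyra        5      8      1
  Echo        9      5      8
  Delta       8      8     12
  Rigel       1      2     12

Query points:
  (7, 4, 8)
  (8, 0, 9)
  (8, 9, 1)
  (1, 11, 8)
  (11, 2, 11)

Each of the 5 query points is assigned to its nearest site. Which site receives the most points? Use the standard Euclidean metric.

Echo

(7, 4, 8) — d² to each: Alpha:66, Mira:62, Lyra:69, Echo:5, Delta:33, Rigel:56 → nearest is Echo
(8, 0, 9) — d² to each: Alpha:144, Mira:74, Lyra:137, Echo:27, Delta:73, Rigel:62 → nearest is Echo
(8, 9, 1) — d² to each: Alpha:73, Mira:73, Lyra:10, Echo:66, Delta:122, Rigel:219 → nearest is Lyra
(1, 11, 8) — d² to each: Alpha:51, Mira:165, Lyra:74, Echo:100, Delta:74, Rigel:97 → nearest is Alpha
(11, 2, 11) — d² to each: Alpha:113, Mira:137, Lyra:172, Echo:22, Delta:46, Rigel:101 → nearest is Echo
Tally — Alpha:1, Lyra:1, Echo:3. Echo captures the most (3).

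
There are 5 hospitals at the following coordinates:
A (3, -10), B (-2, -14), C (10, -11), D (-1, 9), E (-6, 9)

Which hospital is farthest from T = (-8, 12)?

Squared Euclidean distances:
|TA|² = (-8−3)² + (12−(-10))² = 121 + 484 = 605
|TB|² = (-8−(-2))² + (12−(-14))² = 36 + 676 = 712
|TC|² = (-8−10)² + (12−(-11))² = 324 + 529 = 853
|TD|² = (-8−(-1))² + (12−9)² = 49 + 9 = 58
|TE|² = (-8−(-6))² + (12−9)² = 4 + 9 = 13
The largest is to C.

C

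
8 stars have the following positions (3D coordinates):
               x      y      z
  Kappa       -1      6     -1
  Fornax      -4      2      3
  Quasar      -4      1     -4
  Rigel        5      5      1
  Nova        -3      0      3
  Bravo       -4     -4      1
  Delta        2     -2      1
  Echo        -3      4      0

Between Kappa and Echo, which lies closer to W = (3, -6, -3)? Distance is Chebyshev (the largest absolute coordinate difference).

d(W, Kappa) = max(4, 12, 2) = 12
d(W, Echo) = max(6, 10, 3) = 10
12 > 10, so Echo is closer.

Echo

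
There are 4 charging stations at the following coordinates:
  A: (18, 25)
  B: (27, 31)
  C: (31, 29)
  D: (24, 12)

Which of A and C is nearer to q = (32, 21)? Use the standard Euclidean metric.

C

Compare squared distances:
|qA|² = (32−18)² + (21−25)² = 196 + 16 = 212
|qC|² = (32−31)² + (21−29)² = 1 + 64 = 65
212 > 65, so C is closer.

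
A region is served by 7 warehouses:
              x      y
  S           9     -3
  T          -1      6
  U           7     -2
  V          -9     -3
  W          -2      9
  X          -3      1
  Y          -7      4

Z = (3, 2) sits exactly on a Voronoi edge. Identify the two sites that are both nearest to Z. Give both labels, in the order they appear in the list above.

T and U

Squared distances from Z to each site:
|ZS|² = (3−9)² + (2−(-3))² = 36 + 25 = 61
|ZT|² = (3−(-1))² + (2−6)² = 16 + 16 = 32
|ZU|² = (3−7)² + (2−(-2))² = 16 + 16 = 32
|ZV|² = (3−(-9))² + (2−(-3))² = 144 + 25 = 169
|ZW|² = (3−(-2))² + (2−9)² = 25 + 49 = 74
|ZX|² = (3−(-3))² + (2−1)² = 36 + 1 = 37
|ZY|² = (3−(-7))² + (2−4)² = 100 + 4 = 104
Z is equidistant from T and U (both at squared distance 32), and every other site is strictly farther — so Z lies on the T–U Voronoi edge.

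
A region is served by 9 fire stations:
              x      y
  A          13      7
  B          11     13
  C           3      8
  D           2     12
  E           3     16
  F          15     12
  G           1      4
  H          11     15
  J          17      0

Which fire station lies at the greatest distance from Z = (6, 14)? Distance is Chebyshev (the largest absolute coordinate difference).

J

d(Z,A) = max(7, 7) = 7
d(Z,B) = max(5, 1) = 5
d(Z,C) = max(3, 6) = 6
d(Z,D) = max(4, 2) = 4
d(Z,E) = max(3, 2) = 3
d(Z,F) = max(9, 2) = 9
d(Z,G) = max(5, 10) = 10
d(Z,H) = max(5, 1) = 5
d(Z,J) = max(11, 14) = 14
The largest is to J.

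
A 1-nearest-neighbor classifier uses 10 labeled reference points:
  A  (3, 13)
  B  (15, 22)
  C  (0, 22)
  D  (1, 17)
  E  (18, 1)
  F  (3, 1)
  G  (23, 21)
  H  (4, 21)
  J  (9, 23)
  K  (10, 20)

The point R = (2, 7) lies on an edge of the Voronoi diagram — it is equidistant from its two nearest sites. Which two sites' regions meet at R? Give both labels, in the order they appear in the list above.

Squared distances from R to each site:
|RA|² = 1 + 36 = 37
|RB|² = 169 + 225 = 394
|RC|² = 4 + 225 = 229
|RD|² = 1 + 100 = 101
|RE|² = 256 + 36 = 292
|RF|² = 1 + 36 = 37
|RG|² = 441 + 196 = 637
|RH|² = 4 + 196 = 200
|RJ|² = 49 + 256 = 305
|RK|² = 64 + 169 = 233
R is equidistant from A and F (both at squared distance 37), and every other site is strictly farther — so R lies on the A–F Voronoi edge.

A and F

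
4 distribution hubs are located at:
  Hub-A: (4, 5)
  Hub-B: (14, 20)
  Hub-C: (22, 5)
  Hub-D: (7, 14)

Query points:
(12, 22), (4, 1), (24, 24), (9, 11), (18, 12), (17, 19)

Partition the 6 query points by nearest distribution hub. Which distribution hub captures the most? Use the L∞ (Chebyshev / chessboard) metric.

Hub-B

(12, 22) — d to each: Hub-A:17, Hub-B:2, Hub-C:17, Hub-D:8 → nearest is Hub-B
(4, 1) — d to each: Hub-A:4, Hub-B:19, Hub-C:18, Hub-D:13 → nearest is Hub-A
(24, 24) — d to each: Hub-A:20, Hub-B:10, Hub-C:19, Hub-D:17 → nearest is Hub-B
(9, 11) — d to each: Hub-A:6, Hub-B:9, Hub-C:13, Hub-D:3 → nearest is Hub-D
(18, 12) — d to each: Hub-A:14, Hub-B:8, Hub-C:7, Hub-D:11 → nearest is Hub-C
(17, 19) — d to each: Hub-A:14, Hub-B:3, Hub-C:14, Hub-D:10 → nearest is Hub-B
Tally — Hub-A:1, Hub-B:3, Hub-C:1, Hub-D:1. Hub-B captures the most (3).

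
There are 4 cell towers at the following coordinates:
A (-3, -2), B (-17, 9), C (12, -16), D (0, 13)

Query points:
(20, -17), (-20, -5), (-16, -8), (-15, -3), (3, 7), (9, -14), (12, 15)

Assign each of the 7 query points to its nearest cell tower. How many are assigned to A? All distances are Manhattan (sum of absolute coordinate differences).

1

(20, -17) — d to each: A:38, B:63, C:9, D:50 → nearest is C
(-20, -5) — d to each: A:20, B:17, C:43, D:38 → nearest is B
(-16, -8) — d to each: A:19, B:18, C:36, D:37 → nearest is B
(-15, -3) — d to each: A:13, B:14, C:40, D:31 → nearest is A
(3, 7) — d to each: A:15, B:22, C:32, D:9 → nearest is D
(9, -14) — d to each: A:24, B:49, C:5, D:36 → nearest is C
(12, 15) — d to each: A:32, B:35, C:31, D:14 → nearest is D
1 of the 7 points has A as nearest.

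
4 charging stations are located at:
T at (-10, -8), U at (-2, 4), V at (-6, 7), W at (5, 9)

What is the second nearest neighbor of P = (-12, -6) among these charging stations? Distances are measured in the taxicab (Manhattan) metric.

V

d(P,T) = |-12−(-10)| + |-6−(-8)| = 2 + 2 = 4
d(P,U) = |-12−(-2)| + |-6−4| = 10 + 10 = 20
d(P,V) = |-12−(-6)| + |-6−7| = 6 + 13 = 19
d(P,W) = |-12−5| + |-6−9| = 17 + 15 = 32
Sorted ascending: T, V, U, … — the second-nearest is V.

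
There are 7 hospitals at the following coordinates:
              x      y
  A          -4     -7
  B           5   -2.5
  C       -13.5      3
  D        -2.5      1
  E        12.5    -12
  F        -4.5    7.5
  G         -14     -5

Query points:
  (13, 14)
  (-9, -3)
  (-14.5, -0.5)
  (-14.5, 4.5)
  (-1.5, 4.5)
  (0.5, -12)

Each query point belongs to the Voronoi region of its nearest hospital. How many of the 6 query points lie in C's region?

(13, 14) — d² to each: A:730, B:336.25, C:823.25, D:409.25, E:676.25, F:348.5, G:1090 → nearest is B
(-9, -3) — d² to each: A:41, B:196.25, C:56.25, D:58.25, E:543.25, F:130.5, G:29 → nearest is G
(-14.5, -0.5) — d² to each: A:152.5, B:384.25, C:13.25, D:146.25, E:861.25, F:164, G:20.5 → nearest is C
(-14.5, 4.5) — d² to each: A:242.5, B:429.25, C:3.25, D:156.25, E:1001.25, F:109, G:90.5 → nearest is C
(-1.5, 4.5) — d² to each: A:138.5, B:91.25, C:146.25, D:13.25, E:468.25, F:18, G:246.5 → nearest is D
(0.5, -12) — d² to each: A:45.25, B:110.5, C:421, D:178, E:144, F:405.25, G:259.25 → nearest is A
2 of the 6 points have C as nearest.

2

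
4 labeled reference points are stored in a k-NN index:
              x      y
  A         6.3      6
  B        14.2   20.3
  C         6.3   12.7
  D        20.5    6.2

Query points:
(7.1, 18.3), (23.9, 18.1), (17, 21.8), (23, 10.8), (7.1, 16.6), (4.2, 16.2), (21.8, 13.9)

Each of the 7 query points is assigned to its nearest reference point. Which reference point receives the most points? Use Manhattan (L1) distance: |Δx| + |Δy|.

C

(7.1, 18.3) — d to each: A:13.1, B:9.1, C:6.4, D:25.5 → nearest is C
(23.9, 18.1) — d to each: A:29.7, B:11.9, C:23, D:15.3 → nearest is B
(17, 21.8) — d to each: A:26.5, B:4.3, C:19.8, D:19.1 → nearest is B
(23, 10.8) — d to each: A:21.5, B:18.3, C:18.6, D:7.1 → nearest is D
(7.1, 16.6) — d to each: A:11.4, B:10.8, C:4.7, D:23.8 → nearest is C
(4.2, 16.2) — d to each: A:12.3, B:14.1, C:5.6, D:26.3 → nearest is C
(21.8, 13.9) — d to each: A:23.4, B:14, C:16.7, D:9 → nearest is D
Tally — B:2, C:3, D:2. C captures the most (3).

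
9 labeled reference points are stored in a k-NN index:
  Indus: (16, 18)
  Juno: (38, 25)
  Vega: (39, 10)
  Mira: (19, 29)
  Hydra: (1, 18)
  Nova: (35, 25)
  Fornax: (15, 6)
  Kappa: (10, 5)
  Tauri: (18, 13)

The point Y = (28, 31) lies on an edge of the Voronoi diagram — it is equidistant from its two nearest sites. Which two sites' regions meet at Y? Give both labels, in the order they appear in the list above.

Squared distances from Y to each site:
d²(Y, Indus) = (28−16)² + (31−18)² = 144 + 169 = 313
d²(Y, Juno) = (28−38)² + (31−25)² = 100 + 36 = 136
d²(Y, Vega) = (28−39)² + (31−10)² = 121 + 441 = 562
d²(Y, Mira) = (28−19)² + (31−29)² = 81 + 4 = 85
d²(Y, Hydra) = (28−1)² + (31−18)² = 729 + 169 = 898
d²(Y, Nova) = (28−35)² + (31−25)² = 49 + 36 = 85
d²(Y, Fornax) = (28−15)² + (31−6)² = 169 + 625 = 794
d²(Y, Kappa) = (28−10)² + (31−5)² = 324 + 676 = 1000
d²(Y, Tauri) = (28−18)² + (31−13)² = 100 + 324 = 424
Y is equidistant from Mira and Nova (both at squared distance 85), and every other site is strictly farther — so Y lies on the Mira–Nova Voronoi edge.

Mira and Nova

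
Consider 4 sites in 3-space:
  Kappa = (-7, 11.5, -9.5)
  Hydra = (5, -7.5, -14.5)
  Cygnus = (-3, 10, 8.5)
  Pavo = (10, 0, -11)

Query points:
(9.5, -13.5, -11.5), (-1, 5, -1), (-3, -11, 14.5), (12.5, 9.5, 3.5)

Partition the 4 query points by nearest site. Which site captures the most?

(9.5, -13.5, -11.5) — d² to each: Kappa:901.25, Hydra:65.25, Cygnus:1108.5, Pavo:182.75 → nearest is Hydra
(-1, 5, -1) — d² to each: Kappa:150.5, Hydra:374.5, Cygnus:119.25, Pavo:246 → nearest is Cygnus
(-3, -11, 14.5) — d² to each: Kappa:1098.25, Hydra:917.25, Cygnus:477, Pavo:940.25 → nearest is Cygnus
(12.5, 9.5, 3.5) — d² to each: Kappa:553.25, Hydra:669.25, Cygnus:265.5, Pavo:306.75 → nearest is Cygnus
Tally — Hydra:1, Cygnus:3. Cygnus captures the most (3).

Cygnus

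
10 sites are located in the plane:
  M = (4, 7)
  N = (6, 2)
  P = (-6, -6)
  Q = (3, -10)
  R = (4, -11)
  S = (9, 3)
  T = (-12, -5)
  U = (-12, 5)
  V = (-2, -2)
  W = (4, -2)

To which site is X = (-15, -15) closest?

Squared Euclidean distances:
|XM|² = (-15−4)² + (-15−7)² = 361 + 484 = 845
|XN|² = (-15−6)² + (-15−2)² = 441 + 289 = 730
|XP|² = (-15−(-6))² + (-15−(-6))² = 81 + 81 = 162
|XQ|² = (-15−3)² + (-15−(-10))² = 324 + 25 = 349
|XR|² = (-15−4)² + (-15−(-11))² = 361 + 16 = 377
|XS|² = (-15−9)² + (-15−3)² = 576 + 324 = 900
|XT|² = (-15−(-12))² + (-15−(-5))² = 9 + 100 = 109
|XU|² = (-15−(-12))² + (-15−5)² = 9 + 400 = 409
|XV|² = (-15−(-2))² + (-15−(-2))² = 169 + 169 = 338
|XW|² = (-15−4)² + (-15−(-2))² = 361 + 169 = 530
T is nearest.

T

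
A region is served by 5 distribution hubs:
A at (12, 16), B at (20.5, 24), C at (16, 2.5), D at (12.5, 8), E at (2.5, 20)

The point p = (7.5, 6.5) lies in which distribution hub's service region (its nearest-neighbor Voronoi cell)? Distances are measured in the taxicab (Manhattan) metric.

D

d(p,A) = |7.5−12| + |6.5−16| = 4.5 + 9.5 = 14
d(p,B) = |7.5−20.5| + |6.5−24| = 13 + 17.5 = 30.5
d(p,C) = |7.5−16| + |6.5−2.5| = 8.5 + 4 = 12.5
d(p,D) = |7.5−12.5| + |6.5−8| = 5 + 1.5 = 6.5
d(p,E) = |7.5−2.5| + |6.5−20| = 5 + 13.5 = 18.5
D is nearest.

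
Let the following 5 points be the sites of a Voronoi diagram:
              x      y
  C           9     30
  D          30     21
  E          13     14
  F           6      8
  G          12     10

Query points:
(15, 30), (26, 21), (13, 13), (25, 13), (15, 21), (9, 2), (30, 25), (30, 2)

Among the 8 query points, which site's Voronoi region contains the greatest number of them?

D

(15, 30) — d² to each: C:36, D:306, E:260, F:565, G:409 → nearest is C
(26, 21) — d² to each: C:370, D:16, E:218, F:569, G:317 → nearest is D
(13, 13) — d² to each: C:305, D:353, E:1, F:74, G:10 → nearest is E
(25, 13) — d² to each: C:545, D:89, E:145, F:386, G:178 → nearest is D
(15, 21) — d² to each: C:117, D:225, E:53, F:250, G:130 → nearest is E
(9, 2) — d² to each: C:784, D:802, E:160, F:45, G:73 → nearest is F
(30, 25) — d² to each: C:466, D:16, E:410, F:865, G:549 → nearest is D
(30, 2) — d² to each: C:1225, D:361, E:433, F:612, G:388 → nearest is D
Tally — C:1, D:4, E:2, F:1. D captures the most (4).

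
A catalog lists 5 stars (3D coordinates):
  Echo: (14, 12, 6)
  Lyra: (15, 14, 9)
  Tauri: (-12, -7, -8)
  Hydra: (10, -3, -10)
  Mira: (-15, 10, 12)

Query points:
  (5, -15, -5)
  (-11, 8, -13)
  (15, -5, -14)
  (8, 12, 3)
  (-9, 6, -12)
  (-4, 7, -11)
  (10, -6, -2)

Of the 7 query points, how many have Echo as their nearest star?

1

(5, -15, -5) — d² to each: Echo:931, Lyra:1137, Tauri:362, Hydra:194, Mira:1314 → nearest is Hydra
(-11, 8, -13) — d² to each: Echo:1002, Lyra:1196, Tauri:251, Hydra:571, Mira:645 → nearest is Tauri
(15, -5, -14) — d² to each: Echo:690, Lyra:890, Tauri:769, Hydra:45, Mira:1801 → nearest is Hydra
(8, 12, 3) — d² to each: Echo:45, Lyra:89, Tauri:882, Hydra:398, Mira:614 → nearest is Echo
(-9, 6, -12) — d² to each: Echo:889, Lyra:1081, Tauri:194, Hydra:446, Mira:628 → nearest is Tauri
(-4, 7, -11) — d² to each: Echo:638, Lyra:810, Tauri:269, Hydra:297, Mira:659 → nearest is Tauri
(10, -6, -2) — d² to each: Echo:404, Lyra:546, Tauri:521, Hydra:73, Mira:1077 → nearest is Hydra
1 of the 7 points has Echo as nearest.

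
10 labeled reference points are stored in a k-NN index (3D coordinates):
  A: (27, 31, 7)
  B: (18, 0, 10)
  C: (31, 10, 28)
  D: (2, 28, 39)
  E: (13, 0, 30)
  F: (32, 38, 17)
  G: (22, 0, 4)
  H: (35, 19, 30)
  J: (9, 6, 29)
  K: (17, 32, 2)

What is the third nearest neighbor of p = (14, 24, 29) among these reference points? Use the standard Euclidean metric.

H

Squared Euclidean distances:
|pA|² = 169 + 49 + 484 = 702
|pB|² = 16 + 576 + 361 = 953
|pC|² = 289 + 196 + 1 = 486
|pD|² = 144 + 16 + 100 = 260
|pE|² = 1 + 576 + 1 = 578
|pF|² = 324 + 196 + 144 = 664
|pG|² = 64 + 576 + 625 = 1265
|pH|² = 441 + 25 + 1 = 467
|pJ|² = 25 + 324 + 0 = 349
|pK|² = 9 + 64 + 729 = 802
Sorted ascending: D, J, H, C, … — the third-nearest is H.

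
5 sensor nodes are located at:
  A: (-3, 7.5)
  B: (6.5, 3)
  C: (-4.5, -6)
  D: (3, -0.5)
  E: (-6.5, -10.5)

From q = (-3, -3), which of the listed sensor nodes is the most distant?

B

Squared Euclidean distances:
|qA|² = (-3−(-3))² + (-3−7.5)² = 0 + 110.25 = 110.25
|qB|² = (-3−6.5)² + (-3−3)² = 90.25 + 36 = 126.25
|qC|² = (-3−(-4.5))² + (-3−(-6))² = 2.25 + 9 = 11.25
|qD|² = (-3−3)² + (-3−(-0.5))² = 36 + 6.25 = 42.25
|qE|² = (-3−(-6.5))² + (-3−(-10.5))² = 12.25 + 56.25 = 68.5
The largest is to B.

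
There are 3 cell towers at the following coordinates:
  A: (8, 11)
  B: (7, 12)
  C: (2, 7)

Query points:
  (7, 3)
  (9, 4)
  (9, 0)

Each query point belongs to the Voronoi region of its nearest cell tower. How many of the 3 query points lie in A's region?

1

(7, 3) — d² to each: A:65, B:81, C:41 → nearest is C
(9, 4) — d² to each: A:50, B:68, C:58 → nearest is A
(9, 0) — d² to each: A:122, B:148, C:98 → nearest is C
1 of the 3 points has A as nearest.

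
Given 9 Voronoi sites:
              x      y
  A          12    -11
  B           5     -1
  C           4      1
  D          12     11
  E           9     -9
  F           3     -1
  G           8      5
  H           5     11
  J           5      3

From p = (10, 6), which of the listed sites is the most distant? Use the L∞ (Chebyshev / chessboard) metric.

d(p,A) = max(2, 17) = 17
d(p,B) = max(5, 7) = 7
d(p,C) = max(6, 5) = 6
d(p,D) = max(2, 5) = 5
d(p,E) = max(1, 15) = 15
d(p,F) = max(7, 7) = 7
d(p,G) = max(2, 1) = 2
d(p,H) = max(5, 5) = 5
d(p,J) = max(5, 3) = 5
The largest is to A.

A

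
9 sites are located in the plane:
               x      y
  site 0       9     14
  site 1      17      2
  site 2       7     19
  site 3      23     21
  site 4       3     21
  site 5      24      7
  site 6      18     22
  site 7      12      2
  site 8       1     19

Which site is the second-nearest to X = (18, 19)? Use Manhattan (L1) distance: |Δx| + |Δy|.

d(X, site 0) = 9 + 5 = 14
d(X, site 1) = 1 + 17 = 18
d(X, site 2) = 11 + 0 = 11
d(X, site 3) = 5 + 2 = 7
d(X, site 4) = 15 + 2 = 17
d(X, site 5) = 6 + 12 = 18
d(X, site 6) = 0 + 3 = 3
d(X, site 7) = 6 + 17 = 23
d(X, site 8) = 17 + 0 = 17
Sorted ascending: site 6, site 3, site 2, … — the second-nearest is site 3.

site 3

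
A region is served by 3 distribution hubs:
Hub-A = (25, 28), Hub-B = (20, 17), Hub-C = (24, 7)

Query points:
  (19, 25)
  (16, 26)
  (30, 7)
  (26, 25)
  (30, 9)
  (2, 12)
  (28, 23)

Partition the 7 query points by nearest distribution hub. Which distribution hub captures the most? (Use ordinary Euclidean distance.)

(19, 25) — d² to each: Hub-A:45, Hub-B:65, Hub-C:349 → nearest is Hub-A
(16, 26) — d² to each: Hub-A:85, Hub-B:97, Hub-C:425 → nearest is Hub-A
(30, 7) — d² to each: Hub-A:466, Hub-B:200, Hub-C:36 → nearest is Hub-C
(26, 25) — d² to each: Hub-A:10, Hub-B:100, Hub-C:328 → nearest is Hub-A
(30, 9) — d² to each: Hub-A:386, Hub-B:164, Hub-C:40 → nearest is Hub-C
(2, 12) — d² to each: Hub-A:785, Hub-B:349, Hub-C:509 → nearest is Hub-B
(28, 23) — d² to each: Hub-A:34, Hub-B:100, Hub-C:272 → nearest is Hub-A
Tally — Hub-A:4, Hub-B:1, Hub-C:2. Hub-A captures the most (4).

Hub-A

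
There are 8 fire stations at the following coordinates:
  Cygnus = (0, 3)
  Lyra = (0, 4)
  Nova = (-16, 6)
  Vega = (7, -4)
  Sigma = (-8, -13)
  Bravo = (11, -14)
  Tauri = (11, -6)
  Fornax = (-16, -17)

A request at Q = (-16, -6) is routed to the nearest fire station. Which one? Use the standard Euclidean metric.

Compare squared distances (the ordering matches that of the actual distances):
d²(Q, Cygnus) = (-16−0)² + (-6−3)² = 256 + 81 = 337
d²(Q, Lyra) = (-16−0)² + (-6−4)² = 256 + 100 = 356
d²(Q, Nova) = (-16−(-16))² + (-6−6)² = 0 + 144 = 144
d²(Q, Vega) = (-16−7)² + (-6−(-4))² = 529 + 4 = 533
d²(Q, Sigma) = (-16−(-8))² + (-6−(-13))² = 64 + 49 = 113
d²(Q, Bravo) = (-16−11)² + (-6−(-14))² = 729 + 64 = 793
d²(Q, Tauri) = (-16−11)² + (-6−(-6))² = 729 + 0 = 729
d²(Q, Fornax) = (-16−(-16))² + (-6−(-17))² = 0 + 121 = 121
Minimum is at Sigma.

Sigma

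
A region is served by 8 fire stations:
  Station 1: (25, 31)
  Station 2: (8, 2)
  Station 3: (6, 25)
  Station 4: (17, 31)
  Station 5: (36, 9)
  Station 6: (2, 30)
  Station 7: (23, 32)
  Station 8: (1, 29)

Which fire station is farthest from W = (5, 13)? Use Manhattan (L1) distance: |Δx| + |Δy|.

Station 1

d(W, Station 1) = 20 + 18 = 38
d(W, Station 2) = 3 + 11 = 14
d(W, Station 3) = 1 + 12 = 13
d(W, Station 4) = 12 + 18 = 30
d(W, Station 5) = 31 + 4 = 35
d(W, Station 6) = 3 + 17 = 20
d(W, Station 7) = 18 + 19 = 37
d(W, Station 8) = 4 + 16 = 20
The largest is to Station 1.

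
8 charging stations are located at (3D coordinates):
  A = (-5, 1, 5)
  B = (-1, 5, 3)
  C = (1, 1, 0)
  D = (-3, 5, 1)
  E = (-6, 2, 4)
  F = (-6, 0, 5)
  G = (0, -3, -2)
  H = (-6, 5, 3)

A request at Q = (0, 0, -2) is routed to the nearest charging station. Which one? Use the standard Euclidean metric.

Squared Euclidean distances:
|QA|² = (0−(-5))² + (0−1)² + (-2−5)² = 25 + 1 + 49 = 75
|QB|² = (0−(-1))² + (0−5)² + (-2−3)² = 1 + 25 + 25 = 51
|QC|² = (0−1)² + (0−1)² + (-2−0)² = 1 + 1 + 4 = 6
|QD|² = (0−(-3))² + (0−5)² + (-2−1)² = 9 + 25 + 9 = 43
|QE|² = (0−(-6))² + (0−2)² + (-2−4)² = 36 + 4 + 36 = 76
|QF|² = (0−(-6))² + (0−0)² + (-2−5)² = 36 + 0 + 49 = 85
|QG|² = (0−0)² + (0−(-3))² + (-2−(-2))² = 0 + 9 + 0 = 9
|QH|² = (0−(-6))² + (0−5)² + (-2−3)² = 36 + 25 + 25 = 86
C is nearest.

C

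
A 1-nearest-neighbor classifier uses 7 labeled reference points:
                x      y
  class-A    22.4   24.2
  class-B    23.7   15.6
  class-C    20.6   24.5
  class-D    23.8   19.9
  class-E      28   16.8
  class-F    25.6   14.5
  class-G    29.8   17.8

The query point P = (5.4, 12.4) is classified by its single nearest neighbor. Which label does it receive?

class-B

Compare squared distances (the ordering matches that of the actual distances):
d²(P, class-A) = (5.4−22.4)² + (12.4−24.2)² = 289 + 139.24 = 428.24
d²(P, class-B) = (5.4−23.7)² + (12.4−15.6)² = 334.89 + 10.24 = 345.13
d²(P, class-C) = (5.4−20.6)² + (12.4−24.5)² = 231.04 + 146.41 = 377.45
d²(P, class-D) = (5.4−23.8)² + (12.4−19.9)² = 338.56 + 56.25 = 394.81
d²(P, class-E) = (5.4−28)² + (12.4−16.8)² = 510.76 + 19.36 = 530.12
d²(P, class-F) = (5.4−25.6)² + (12.4−14.5)² = 408.04 + 4.41 = 412.45
d²(P, class-G) = (5.4−29.8)² + (12.4−17.8)² = 595.36 + 29.16 = 624.52
class-B is nearest.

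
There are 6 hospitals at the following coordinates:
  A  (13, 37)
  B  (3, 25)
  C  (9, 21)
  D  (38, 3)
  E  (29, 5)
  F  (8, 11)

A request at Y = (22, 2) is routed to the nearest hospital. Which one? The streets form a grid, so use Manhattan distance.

E

d(Y,A) = |22−13| + |2−37| = 9 + 35 = 44
d(Y,B) = |22−3| + |2−25| = 19 + 23 = 42
d(Y,C) = |22−9| + |2−21| = 13 + 19 = 32
d(Y,D) = |22−38| + |2−3| = 16 + 1 = 17
d(Y,E) = |22−29| + |2−5| = 7 + 3 = 10
d(Y,F) = |22−8| + |2−11| = 14 + 9 = 23
Minimum is at E.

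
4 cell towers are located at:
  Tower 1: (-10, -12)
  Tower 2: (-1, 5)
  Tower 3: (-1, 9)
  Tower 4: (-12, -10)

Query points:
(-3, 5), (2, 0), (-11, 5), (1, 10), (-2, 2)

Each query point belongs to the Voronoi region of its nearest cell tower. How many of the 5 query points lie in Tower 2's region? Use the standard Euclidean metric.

4

(-3, 5) — d² to each: Tower 1:338, Tower 2:4, Tower 3:20, Tower 4:306 → nearest is Tower 2
(2, 0) — d² to each: Tower 1:288, Tower 2:34, Tower 3:90, Tower 4:296 → nearest is Tower 2
(-11, 5) — d² to each: Tower 1:290, Tower 2:100, Tower 3:116, Tower 4:226 → nearest is Tower 2
(1, 10) — d² to each: Tower 1:605, Tower 2:29, Tower 3:5, Tower 4:569 → nearest is Tower 3
(-2, 2) — d² to each: Tower 1:260, Tower 2:10, Tower 3:50, Tower 4:244 → nearest is Tower 2
4 of the 5 points have Tower 2 as nearest.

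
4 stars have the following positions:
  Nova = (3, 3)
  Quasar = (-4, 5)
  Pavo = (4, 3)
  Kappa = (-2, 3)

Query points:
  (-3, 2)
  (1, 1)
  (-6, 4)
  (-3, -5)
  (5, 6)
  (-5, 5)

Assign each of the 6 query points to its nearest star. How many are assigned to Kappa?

(-3, 2) — d² to each: Nova:37, Quasar:10, Pavo:50, Kappa:2 → nearest is Kappa
(1, 1) — d² to each: Nova:8, Quasar:41, Pavo:13, Kappa:13 → nearest is Nova
(-6, 4) — d² to each: Nova:82, Quasar:5, Pavo:101, Kappa:17 → nearest is Quasar
(-3, -5) — d² to each: Nova:100, Quasar:101, Pavo:113, Kappa:65 → nearest is Kappa
(5, 6) — d² to each: Nova:13, Quasar:82, Pavo:10, Kappa:58 → nearest is Pavo
(-5, 5) — d² to each: Nova:68, Quasar:1, Pavo:85, Kappa:13 → nearest is Quasar
2 of the 6 points have Kappa as nearest.

2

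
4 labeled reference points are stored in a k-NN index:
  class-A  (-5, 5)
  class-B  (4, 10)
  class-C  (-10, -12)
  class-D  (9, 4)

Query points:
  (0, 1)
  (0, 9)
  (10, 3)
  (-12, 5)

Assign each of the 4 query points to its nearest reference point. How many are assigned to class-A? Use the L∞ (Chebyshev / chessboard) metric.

(0, 1) — d to each: class-A:5, class-B:9, class-C:13, class-D:9 → nearest is class-A
(0, 9) — d to each: class-A:5, class-B:4, class-C:21, class-D:9 → nearest is class-B
(10, 3) — d to each: class-A:15, class-B:7, class-C:20, class-D:1 → nearest is class-D
(-12, 5) — d to each: class-A:7, class-B:16, class-C:17, class-D:21 → nearest is class-A
2 of the 4 points have class-A as nearest.

2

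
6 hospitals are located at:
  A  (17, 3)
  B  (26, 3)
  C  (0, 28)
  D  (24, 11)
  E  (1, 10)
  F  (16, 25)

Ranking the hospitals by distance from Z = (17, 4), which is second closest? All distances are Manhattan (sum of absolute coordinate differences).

d(Z,A) = |17−17| + |4−3| = 0 + 1 = 1
d(Z,B) = |17−26| + |4−3| = 9 + 1 = 10
d(Z,C) = |17−0| + |4−28| = 17 + 24 = 41
d(Z,D) = |17−24| + |4−11| = 7 + 7 = 14
d(Z,E) = |17−1| + |4−10| = 16 + 6 = 22
d(Z,F) = |17−16| + |4−25| = 1 + 21 = 22
Sorted ascending: A, B, D, … — the second-nearest is B.

B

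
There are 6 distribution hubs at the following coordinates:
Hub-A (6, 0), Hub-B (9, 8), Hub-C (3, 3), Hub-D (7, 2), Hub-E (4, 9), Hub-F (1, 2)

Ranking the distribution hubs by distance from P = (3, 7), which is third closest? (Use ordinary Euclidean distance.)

Hub-F

Squared Euclidean distances:
d²(P, Hub-A) = (3−6)² + (7−0)² = 9 + 49 = 58
d²(P, Hub-B) = (3−9)² + (7−8)² = 36 + 1 = 37
d²(P, Hub-C) = (3−3)² + (7−3)² = 0 + 16 = 16
d²(P, Hub-D) = (3−7)² + (7−2)² = 16 + 25 = 41
d²(P, Hub-E) = (3−4)² + (7−9)² = 1 + 4 = 5
d²(P, Hub-F) = (3−1)² + (7−2)² = 4 + 25 = 29
Sorted ascending: Hub-E, Hub-C, Hub-F, Hub-B, … — the third-nearest is Hub-F.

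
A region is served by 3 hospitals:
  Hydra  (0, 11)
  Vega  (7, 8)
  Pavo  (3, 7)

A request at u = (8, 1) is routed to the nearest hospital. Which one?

Since √ is increasing, it suffices to compare squared distances:
d²(u, Hydra) = 64 + 100 = 164
d²(u, Vega) = 1 + 49 = 50
d²(u, Pavo) = 25 + 36 = 61
Vega is nearest.

Vega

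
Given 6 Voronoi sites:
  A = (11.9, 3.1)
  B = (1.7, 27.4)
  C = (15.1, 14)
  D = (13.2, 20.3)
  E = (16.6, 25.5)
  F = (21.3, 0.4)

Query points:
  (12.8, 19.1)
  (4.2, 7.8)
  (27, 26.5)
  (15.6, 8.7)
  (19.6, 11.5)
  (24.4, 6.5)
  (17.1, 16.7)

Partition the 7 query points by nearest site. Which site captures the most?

(12.8, 19.1) — d² to each: A:256.81, B:192.1, C:31.3, D:1.6, E:55.4, F:421.94 → nearest is D
(4.2, 7.8) — d² to each: A:81.38, B:390.41, C:157.25, D:237.25, E:467.05, F:347.17 → nearest is A
(27, 26.5) — d² to each: A:775.57, B:640.9, C:297.86, D:228.88, E:109.16, F:713.7 → nearest is E
(15.6, 8.7) — d² to each: A:45.05, B:542.9, C:28.34, D:140.32, E:283.24, F:101.38 → nearest is C
(19.6, 11.5) — d² to each: A:129.85, B:573.22, C:26.5, D:118.4, E:205, F:126.1 → nearest is C
(24.4, 6.5) — d² to each: A:167.81, B:952.1, C:142.74, D:315.88, E:421.84, F:46.82 → nearest is F
(17.1, 16.7) — d² to each: A:212, B:351.65, C:11.29, D:28.17, E:77.69, F:283.33 → nearest is C
Tally — A:1, C:3, D:1, E:1, F:1. C captures the most (3).

C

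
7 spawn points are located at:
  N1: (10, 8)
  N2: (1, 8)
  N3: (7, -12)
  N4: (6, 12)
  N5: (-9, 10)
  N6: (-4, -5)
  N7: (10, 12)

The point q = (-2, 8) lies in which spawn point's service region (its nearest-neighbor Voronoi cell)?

N2

Since √ is increasing, it suffices to compare squared distances:
|qN1|² = (-2−10)² + (8−8)² = 144 + 0 = 144
|qN2|² = (-2−1)² + (8−8)² = 9 + 0 = 9
|qN3|² = (-2−7)² + (8−(-12))² = 81 + 400 = 481
|qN4|² = (-2−6)² + (8−12)² = 64 + 16 = 80
|qN5|² = (-2−(-9))² + (8−10)² = 49 + 4 = 53
|qN6|² = (-2−(-4))² + (8−(-5))² = 4 + 169 = 173
|qN7|² = (-2−10)² + (8−12)² = 144 + 16 = 160
The smallest is to N2, so q lies in the Voronoi region of N2.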